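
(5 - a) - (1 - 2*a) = a + 4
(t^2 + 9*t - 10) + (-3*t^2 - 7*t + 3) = -2*t^2 + 2*t - 7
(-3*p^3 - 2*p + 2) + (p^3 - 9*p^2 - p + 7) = -2*p^3 - 9*p^2 - 3*p + 9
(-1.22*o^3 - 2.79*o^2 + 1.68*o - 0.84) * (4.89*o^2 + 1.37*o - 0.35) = -5.9658*o^5 - 15.3145*o^4 + 4.8199*o^3 - 0.829499999999999*o^2 - 1.7388*o + 0.294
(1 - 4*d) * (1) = 1 - 4*d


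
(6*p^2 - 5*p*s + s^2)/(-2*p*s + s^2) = (-3*p + s)/s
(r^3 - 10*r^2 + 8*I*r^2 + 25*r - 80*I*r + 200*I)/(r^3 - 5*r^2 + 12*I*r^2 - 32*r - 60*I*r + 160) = (r - 5)/(r + 4*I)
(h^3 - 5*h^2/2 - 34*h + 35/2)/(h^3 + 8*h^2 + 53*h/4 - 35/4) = 2*(h - 7)/(2*h + 7)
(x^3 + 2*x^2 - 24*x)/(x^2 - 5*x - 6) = x*(-x^2 - 2*x + 24)/(-x^2 + 5*x + 6)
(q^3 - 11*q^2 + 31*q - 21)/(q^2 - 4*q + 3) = q - 7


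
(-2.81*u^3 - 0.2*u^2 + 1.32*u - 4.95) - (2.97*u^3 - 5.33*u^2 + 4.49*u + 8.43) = -5.78*u^3 + 5.13*u^2 - 3.17*u - 13.38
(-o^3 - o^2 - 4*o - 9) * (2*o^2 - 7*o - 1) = -2*o^5 + 5*o^4 + 11*o^2 + 67*o + 9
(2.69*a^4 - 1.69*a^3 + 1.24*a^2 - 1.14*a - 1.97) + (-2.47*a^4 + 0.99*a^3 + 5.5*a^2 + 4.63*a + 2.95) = 0.22*a^4 - 0.7*a^3 + 6.74*a^2 + 3.49*a + 0.98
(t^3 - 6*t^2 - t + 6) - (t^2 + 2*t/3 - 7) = t^3 - 7*t^2 - 5*t/3 + 13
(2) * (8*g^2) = 16*g^2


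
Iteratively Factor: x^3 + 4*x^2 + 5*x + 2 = (x + 1)*(x^2 + 3*x + 2) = (x + 1)*(x + 2)*(x + 1)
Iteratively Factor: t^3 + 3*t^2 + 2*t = (t + 1)*(t^2 + 2*t) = t*(t + 1)*(t + 2)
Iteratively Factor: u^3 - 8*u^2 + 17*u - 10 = (u - 2)*(u^2 - 6*u + 5) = (u - 2)*(u - 1)*(u - 5)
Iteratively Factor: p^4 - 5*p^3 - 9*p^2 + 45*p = (p + 3)*(p^3 - 8*p^2 + 15*p) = (p - 5)*(p + 3)*(p^2 - 3*p) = p*(p - 5)*(p + 3)*(p - 3)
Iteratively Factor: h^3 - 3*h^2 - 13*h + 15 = (h - 1)*(h^2 - 2*h - 15) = (h - 1)*(h + 3)*(h - 5)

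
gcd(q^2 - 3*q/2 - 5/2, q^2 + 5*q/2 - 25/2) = q - 5/2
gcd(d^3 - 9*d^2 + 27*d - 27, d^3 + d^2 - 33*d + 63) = d^2 - 6*d + 9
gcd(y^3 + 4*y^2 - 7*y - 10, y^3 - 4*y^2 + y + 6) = y^2 - y - 2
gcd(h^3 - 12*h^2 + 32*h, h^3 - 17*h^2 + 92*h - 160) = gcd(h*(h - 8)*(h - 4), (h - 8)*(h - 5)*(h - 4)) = h^2 - 12*h + 32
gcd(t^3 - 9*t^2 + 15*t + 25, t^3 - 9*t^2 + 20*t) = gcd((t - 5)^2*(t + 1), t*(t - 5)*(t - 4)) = t - 5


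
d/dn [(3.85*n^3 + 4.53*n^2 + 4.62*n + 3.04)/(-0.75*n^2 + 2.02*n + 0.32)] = (-2.8875*n^4 + 15.554*n^3 + 16.3116*n^2 + 7.4592*n - 4.6624)/(0.5625*n^4 - 3.03*n^3 + 3.6004*n^2 + 1.2928*n + 0.1024)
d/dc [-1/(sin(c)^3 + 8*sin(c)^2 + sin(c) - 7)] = (3*sin(c)^2 + 16*sin(c) + 1)*cos(c)/(sin(c)^3 + 8*sin(c)^2 + sin(c) - 7)^2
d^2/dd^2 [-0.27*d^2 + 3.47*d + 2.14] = -0.540000000000000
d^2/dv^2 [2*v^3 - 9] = 12*v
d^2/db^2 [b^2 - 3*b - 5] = 2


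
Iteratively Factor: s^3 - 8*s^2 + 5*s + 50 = (s - 5)*(s^2 - 3*s - 10) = (s - 5)^2*(s + 2)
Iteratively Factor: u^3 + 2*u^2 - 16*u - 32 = (u - 4)*(u^2 + 6*u + 8) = (u - 4)*(u + 4)*(u + 2)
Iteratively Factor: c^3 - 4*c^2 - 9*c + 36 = (c - 3)*(c^2 - c - 12) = (c - 4)*(c - 3)*(c + 3)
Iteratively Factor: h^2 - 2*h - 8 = (h - 4)*(h + 2)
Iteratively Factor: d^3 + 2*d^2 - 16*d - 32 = (d - 4)*(d^2 + 6*d + 8) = (d - 4)*(d + 2)*(d + 4)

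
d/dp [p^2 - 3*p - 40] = 2*p - 3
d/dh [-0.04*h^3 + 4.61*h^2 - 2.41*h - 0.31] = -0.12*h^2 + 9.22*h - 2.41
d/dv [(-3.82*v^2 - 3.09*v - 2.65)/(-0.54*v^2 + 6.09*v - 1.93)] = (-24.9324*v^2 + 11.8832*v + 22.1022)/(0.2916*v^4 - 6.5772*v^3 + 39.1725*v^2 - 23.5074*v + 3.7249)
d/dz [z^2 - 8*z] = 2*z - 8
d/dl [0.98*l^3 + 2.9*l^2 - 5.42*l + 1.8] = 2.94*l^2 + 5.8*l - 5.42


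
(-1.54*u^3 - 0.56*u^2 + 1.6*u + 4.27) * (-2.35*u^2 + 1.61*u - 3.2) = 3.619*u^5 - 1.1634*u^4 + 0.2664*u^3 - 5.6665*u^2 + 1.7547*u - 13.664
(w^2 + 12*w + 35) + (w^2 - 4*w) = 2*w^2 + 8*w + 35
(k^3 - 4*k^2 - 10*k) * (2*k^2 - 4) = 2*k^5 - 8*k^4 - 24*k^3 + 16*k^2 + 40*k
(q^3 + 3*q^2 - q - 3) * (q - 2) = q^4 + q^3 - 7*q^2 - q + 6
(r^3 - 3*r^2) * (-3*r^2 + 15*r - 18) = -3*r^5 + 24*r^4 - 63*r^3 + 54*r^2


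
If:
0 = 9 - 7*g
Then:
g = 9/7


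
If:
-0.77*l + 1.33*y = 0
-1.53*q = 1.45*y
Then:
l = 1.72727272727273*y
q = -0.947712418300654*y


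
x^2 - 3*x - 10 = (x - 5)*(x + 2)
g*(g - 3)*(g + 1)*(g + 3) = g^4 + g^3 - 9*g^2 - 9*g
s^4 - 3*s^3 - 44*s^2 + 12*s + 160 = (s - 8)*(s - 2)*(s + 2)*(s + 5)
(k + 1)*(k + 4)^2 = k^3 + 9*k^2 + 24*k + 16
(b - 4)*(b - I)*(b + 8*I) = b^3 - 4*b^2 + 7*I*b^2 + 8*b - 28*I*b - 32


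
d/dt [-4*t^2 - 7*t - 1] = -8*t - 7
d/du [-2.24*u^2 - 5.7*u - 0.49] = -4.48*u - 5.7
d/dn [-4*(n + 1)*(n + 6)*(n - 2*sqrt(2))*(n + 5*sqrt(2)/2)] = -16*n^3 - 84*n^2 - 6*sqrt(2)*n^2 - 28*sqrt(2)*n + 32*n - 12*sqrt(2) + 280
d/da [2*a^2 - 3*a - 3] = 4*a - 3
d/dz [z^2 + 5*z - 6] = 2*z + 5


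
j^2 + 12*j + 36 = (j + 6)^2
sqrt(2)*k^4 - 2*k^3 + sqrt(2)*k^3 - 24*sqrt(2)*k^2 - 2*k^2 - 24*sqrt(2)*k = k*(k - 4*sqrt(2))*(k + 3*sqrt(2))*(sqrt(2)*k + sqrt(2))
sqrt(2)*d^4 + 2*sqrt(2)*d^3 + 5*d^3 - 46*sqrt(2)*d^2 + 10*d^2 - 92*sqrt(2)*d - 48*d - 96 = (d + 2)*(d - 4*sqrt(2))*(d + 6*sqrt(2))*(sqrt(2)*d + 1)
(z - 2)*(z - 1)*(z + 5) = z^3 + 2*z^2 - 13*z + 10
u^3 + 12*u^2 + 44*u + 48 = (u + 2)*(u + 4)*(u + 6)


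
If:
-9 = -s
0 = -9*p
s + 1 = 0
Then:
No Solution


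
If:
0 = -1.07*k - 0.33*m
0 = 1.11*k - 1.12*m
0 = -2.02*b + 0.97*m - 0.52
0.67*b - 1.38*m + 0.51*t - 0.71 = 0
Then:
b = -0.26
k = 0.00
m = 0.00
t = 1.73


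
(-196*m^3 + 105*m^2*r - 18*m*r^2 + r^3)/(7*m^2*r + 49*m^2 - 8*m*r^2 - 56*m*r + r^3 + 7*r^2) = (28*m^2 - 11*m*r + r^2)/(-m*r - 7*m + r^2 + 7*r)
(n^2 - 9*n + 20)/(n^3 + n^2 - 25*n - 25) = (n - 4)/(n^2 + 6*n + 5)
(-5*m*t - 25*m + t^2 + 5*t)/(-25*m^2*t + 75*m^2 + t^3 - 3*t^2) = (t + 5)/(5*m*t - 15*m + t^2 - 3*t)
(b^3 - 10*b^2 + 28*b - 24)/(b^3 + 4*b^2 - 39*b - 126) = (b^2 - 4*b + 4)/(b^2 + 10*b + 21)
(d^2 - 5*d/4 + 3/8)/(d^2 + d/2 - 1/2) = (d - 3/4)/(d + 1)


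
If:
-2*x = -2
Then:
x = 1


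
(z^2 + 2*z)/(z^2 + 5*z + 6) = z/(z + 3)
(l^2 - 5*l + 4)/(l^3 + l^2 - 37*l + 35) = (l - 4)/(l^2 + 2*l - 35)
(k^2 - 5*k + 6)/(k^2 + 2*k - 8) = (k - 3)/(k + 4)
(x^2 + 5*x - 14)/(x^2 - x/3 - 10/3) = 3*(x + 7)/(3*x + 5)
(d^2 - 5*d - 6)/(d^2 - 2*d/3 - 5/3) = 3*(d - 6)/(3*d - 5)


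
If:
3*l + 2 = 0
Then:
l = -2/3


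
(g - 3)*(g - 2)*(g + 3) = g^3 - 2*g^2 - 9*g + 18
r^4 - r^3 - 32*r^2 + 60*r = r*(r - 5)*(r - 2)*(r + 6)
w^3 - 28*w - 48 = (w - 6)*(w + 2)*(w + 4)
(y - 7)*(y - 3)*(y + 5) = y^3 - 5*y^2 - 29*y + 105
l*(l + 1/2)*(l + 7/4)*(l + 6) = l^4 + 33*l^3/4 + 115*l^2/8 + 21*l/4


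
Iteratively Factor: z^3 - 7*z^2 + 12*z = (z - 4)*(z^2 - 3*z) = (z - 4)*(z - 3)*(z)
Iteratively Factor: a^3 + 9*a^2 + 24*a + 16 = (a + 4)*(a^2 + 5*a + 4) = (a + 4)^2*(a + 1)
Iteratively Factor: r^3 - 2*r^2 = (r)*(r^2 - 2*r) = r*(r - 2)*(r)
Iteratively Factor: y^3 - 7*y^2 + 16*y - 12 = (y - 3)*(y^2 - 4*y + 4) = (y - 3)*(y - 2)*(y - 2)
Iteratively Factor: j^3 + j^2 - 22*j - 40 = (j + 2)*(j^2 - j - 20) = (j - 5)*(j + 2)*(j + 4)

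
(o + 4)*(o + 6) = o^2 + 10*o + 24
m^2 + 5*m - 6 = (m - 1)*(m + 6)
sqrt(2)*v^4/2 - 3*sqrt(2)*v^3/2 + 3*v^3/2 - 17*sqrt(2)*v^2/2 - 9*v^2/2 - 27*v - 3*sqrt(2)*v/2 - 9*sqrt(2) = (v - 6)*(v + 3)*(v + sqrt(2)/2)*(sqrt(2)*v/2 + 1)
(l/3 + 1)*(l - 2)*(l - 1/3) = l^3/3 + 2*l^2/9 - 19*l/9 + 2/3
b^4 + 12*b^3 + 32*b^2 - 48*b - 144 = (b - 2)*(b + 2)*(b + 6)^2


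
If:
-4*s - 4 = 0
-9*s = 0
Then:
No Solution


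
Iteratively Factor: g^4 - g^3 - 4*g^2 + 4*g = (g + 2)*(g^3 - 3*g^2 + 2*g) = (g - 1)*(g + 2)*(g^2 - 2*g) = (g - 2)*(g - 1)*(g + 2)*(g)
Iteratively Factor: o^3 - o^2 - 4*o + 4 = (o - 2)*(o^2 + o - 2) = (o - 2)*(o + 2)*(o - 1)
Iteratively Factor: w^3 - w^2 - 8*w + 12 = (w - 2)*(w^2 + w - 6) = (w - 2)^2*(w + 3)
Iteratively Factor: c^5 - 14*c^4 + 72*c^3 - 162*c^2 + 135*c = (c - 3)*(c^4 - 11*c^3 + 39*c^2 - 45*c) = (c - 3)^2*(c^3 - 8*c^2 + 15*c) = (c - 3)^3*(c^2 - 5*c) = c*(c - 3)^3*(c - 5)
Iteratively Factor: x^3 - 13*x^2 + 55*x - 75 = (x - 3)*(x^2 - 10*x + 25) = (x - 5)*(x - 3)*(x - 5)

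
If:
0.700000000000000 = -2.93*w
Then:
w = -0.24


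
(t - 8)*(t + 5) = t^2 - 3*t - 40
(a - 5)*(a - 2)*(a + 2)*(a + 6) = a^4 + a^3 - 34*a^2 - 4*a + 120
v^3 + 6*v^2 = v^2*(v + 6)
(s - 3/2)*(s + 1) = s^2 - s/2 - 3/2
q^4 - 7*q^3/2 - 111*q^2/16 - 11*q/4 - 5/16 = (q - 5)*(q + 1/4)^2*(q + 1)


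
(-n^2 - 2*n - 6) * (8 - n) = n^3 - 6*n^2 - 10*n - 48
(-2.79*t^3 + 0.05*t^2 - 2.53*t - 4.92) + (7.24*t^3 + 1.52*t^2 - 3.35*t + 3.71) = 4.45*t^3 + 1.57*t^2 - 5.88*t - 1.21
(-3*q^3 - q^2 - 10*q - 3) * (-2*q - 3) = 6*q^4 + 11*q^3 + 23*q^2 + 36*q + 9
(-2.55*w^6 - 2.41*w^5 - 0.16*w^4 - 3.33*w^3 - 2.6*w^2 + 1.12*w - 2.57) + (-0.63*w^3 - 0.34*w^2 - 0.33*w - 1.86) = -2.55*w^6 - 2.41*w^5 - 0.16*w^4 - 3.96*w^3 - 2.94*w^2 + 0.79*w - 4.43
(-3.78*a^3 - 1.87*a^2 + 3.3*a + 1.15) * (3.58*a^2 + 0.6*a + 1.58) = -13.5324*a^5 - 8.9626*a^4 + 4.7196*a^3 + 3.1424*a^2 + 5.904*a + 1.817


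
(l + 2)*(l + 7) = l^2 + 9*l + 14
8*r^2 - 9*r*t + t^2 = (-8*r + t)*(-r + t)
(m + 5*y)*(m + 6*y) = m^2 + 11*m*y + 30*y^2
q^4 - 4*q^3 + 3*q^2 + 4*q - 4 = (q - 2)^2*(q - 1)*(q + 1)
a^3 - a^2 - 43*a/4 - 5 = (a - 4)*(a + 1/2)*(a + 5/2)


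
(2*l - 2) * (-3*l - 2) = -6*l^2 + 2*l + 4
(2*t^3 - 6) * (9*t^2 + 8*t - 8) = 18*t^5 + 16*t^4 - 16*t^3 - 54*t^2 - 48*t + 48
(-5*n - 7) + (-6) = -5*n - 13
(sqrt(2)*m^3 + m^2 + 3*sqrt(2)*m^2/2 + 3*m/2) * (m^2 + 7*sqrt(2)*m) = sqrt(2)*m^5 + 3*sqrt(2)*m^4/2 + 15*m^4 + 7*sqrt(2)*m^3 + 45*m^3/2 + 21*sqrt(2)*m^2/2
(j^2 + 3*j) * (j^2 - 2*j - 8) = j^4 + j^3 - 14*j^2 - 24*j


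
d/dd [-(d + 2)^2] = -2*d - 4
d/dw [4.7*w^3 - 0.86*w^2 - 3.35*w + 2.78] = 14.1*w^2 - 1.72*w - 3.35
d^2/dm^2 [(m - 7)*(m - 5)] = 2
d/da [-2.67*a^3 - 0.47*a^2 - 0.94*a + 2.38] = -8.01*a^2 - 0.94*a - 0.94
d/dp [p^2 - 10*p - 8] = 2*p - 10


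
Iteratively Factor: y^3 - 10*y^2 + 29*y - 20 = (y - 1)*(y^2 - 9*y + 20) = (y - 5)*(y - 1)*(y - 4)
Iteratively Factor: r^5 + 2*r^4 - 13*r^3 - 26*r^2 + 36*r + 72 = (r + 2)*(r^4 - 13*r^2 + 36) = (r + 2)^2*(r^3 - 2*r^2 - 9*r + 18) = (r + 2)^2*(r + 3)*(r^2 - 5*r + 6) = (r - 3)*(r + 2)^2*(r + 3)*(r - 2)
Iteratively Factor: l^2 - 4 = (l + 2)*(l - 2)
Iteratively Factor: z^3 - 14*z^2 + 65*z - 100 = (z - 4)*(z^2 - 10*z + 25) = (z - 5)*(z - 4)*(z - 5)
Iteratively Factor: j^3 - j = (j)*(j^2 - 1) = j*(j + 1)*(j - 1)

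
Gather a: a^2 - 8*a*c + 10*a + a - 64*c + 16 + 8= a^2 + a*(11 - 8*c) - 64*c + 24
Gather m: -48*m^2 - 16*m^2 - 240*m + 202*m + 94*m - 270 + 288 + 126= -64*m^2 + 56*m + 144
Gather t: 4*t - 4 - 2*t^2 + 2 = -2*t^2 + 4*t - 2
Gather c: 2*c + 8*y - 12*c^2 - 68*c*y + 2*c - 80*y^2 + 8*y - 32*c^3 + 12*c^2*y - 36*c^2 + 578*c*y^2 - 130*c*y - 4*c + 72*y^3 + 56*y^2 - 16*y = -32*c^3 + c^2*(12*y - 48) + c*(578*y^2 - 198*y) + 72*y^3 - 24*y^2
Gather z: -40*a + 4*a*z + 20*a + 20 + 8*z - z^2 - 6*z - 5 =-20*a - z^2 + z*(4*a + 2) + 15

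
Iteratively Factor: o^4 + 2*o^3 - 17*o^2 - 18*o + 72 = (o - 3)*(o^3 + 5*o^2 - 2*o - 24) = (o - 3)*(o + 4)*(o^2 + o - 6) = (o - 3)*(o - 2)*(o + 4)*(o + 3)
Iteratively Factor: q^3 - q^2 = (q)*(q^2 - q) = q^2*(q - 1)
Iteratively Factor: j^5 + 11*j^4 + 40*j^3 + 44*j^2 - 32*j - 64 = (j - 1)*(j^4 + 12*j^3 + 52*j^2 + 96*j + 64) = (j - 1)*(j + 4)*(j^3 + 8*j^2 + 20*j + 16) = (j - 1)*(j + 2)*(j + 4)*(j^2 + 6*j + 8) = (j - 1)*(j + 2)^2*(j + 4)*(j + 4)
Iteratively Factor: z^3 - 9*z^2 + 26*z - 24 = (z - 4)*(z^2 - 5*z + 6) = (z - 4)*(z - 3)*(z - 2)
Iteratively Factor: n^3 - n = (n + 1)*(n^2 - n) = (n - 1)*(n + 1)*(n)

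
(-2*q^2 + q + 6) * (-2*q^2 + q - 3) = 4*q^4 - 4*q^3 - 5*q^2 + 3*q - 18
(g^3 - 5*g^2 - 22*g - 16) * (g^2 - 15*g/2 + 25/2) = g^5 - 25*g^4/2 + 28*g^3 + 173*g^2/2 - 155*g - 200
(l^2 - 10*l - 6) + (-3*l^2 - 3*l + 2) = -2*l^2 - 13*l - 4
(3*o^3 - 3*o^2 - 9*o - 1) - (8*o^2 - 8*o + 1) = 3*o^3 - 11*o^2 - o - 2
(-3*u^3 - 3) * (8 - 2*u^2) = 6*u^5 - 24*u^3 + 6*u^2 - 24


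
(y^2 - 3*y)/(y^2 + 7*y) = (y - 3)/(y + 7)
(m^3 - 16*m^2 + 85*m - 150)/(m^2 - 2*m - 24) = (m^2 - 10*m + 25)/(m + 4)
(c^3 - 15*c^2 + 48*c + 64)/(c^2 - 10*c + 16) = (c^2 - 7*c - 8)/(c - 2)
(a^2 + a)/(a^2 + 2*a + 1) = a/(a + 1)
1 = 1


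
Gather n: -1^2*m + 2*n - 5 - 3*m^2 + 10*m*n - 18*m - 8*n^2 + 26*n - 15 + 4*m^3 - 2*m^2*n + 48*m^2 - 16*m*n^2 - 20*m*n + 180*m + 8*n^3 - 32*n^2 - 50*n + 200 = 4*m^3 + 45*m^2 + 161*m + 8*n^3 + n^2*(-16*m - 40) + n*(-2*m^2 - 10*m - 22) + 180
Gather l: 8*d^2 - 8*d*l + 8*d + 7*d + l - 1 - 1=8*d^2 + 15*d + l*(1 - 8*d) - 2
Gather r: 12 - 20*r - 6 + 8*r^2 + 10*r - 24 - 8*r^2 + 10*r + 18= 0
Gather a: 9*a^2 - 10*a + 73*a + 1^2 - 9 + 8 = 9*a^2 + 63*a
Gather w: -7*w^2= -7*w^2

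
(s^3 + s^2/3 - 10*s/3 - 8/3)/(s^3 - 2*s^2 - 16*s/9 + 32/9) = 3*(s + 1)/(3*s - 4)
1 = 1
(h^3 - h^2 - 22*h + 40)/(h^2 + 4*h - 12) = (h^2 + h - 20)/(h + 6)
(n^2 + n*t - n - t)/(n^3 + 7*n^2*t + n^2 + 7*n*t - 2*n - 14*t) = (n + t)/(n^2 + 7*n*t + 2*n + 14*t)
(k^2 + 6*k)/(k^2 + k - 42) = k*(k + 6)/(k^2 + k - 42)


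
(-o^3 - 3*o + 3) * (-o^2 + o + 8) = o^5 - o^4 - 5*o^3 - 6*o^2 - 21*o + 24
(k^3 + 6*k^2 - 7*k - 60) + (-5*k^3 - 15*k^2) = -4*k^3 - 9*k^2 - 7*k - 60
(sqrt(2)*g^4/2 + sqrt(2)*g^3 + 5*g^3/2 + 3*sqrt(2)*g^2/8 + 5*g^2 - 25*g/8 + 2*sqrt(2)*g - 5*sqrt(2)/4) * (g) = sqrt(2)*g^5/2 + sqrt(2)*g^4 + 5*g^4/2 + 3*sqrt(2)*g^3/8 + 5*g^3 - 25*g^2/8 + 2*sqrt(2)*g^2 - 5*sqrt(2)*g/4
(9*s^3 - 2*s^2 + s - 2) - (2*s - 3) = 9*s^3 - 2*s^2 - s + 1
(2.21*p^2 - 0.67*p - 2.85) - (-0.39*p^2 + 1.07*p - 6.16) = 2.6*p^2 - 1.74*p + 3.31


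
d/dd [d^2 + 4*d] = 2*d + 4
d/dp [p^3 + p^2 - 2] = p*(3*p + 2)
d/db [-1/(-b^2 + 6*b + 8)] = 2*(3 - b)/(-b^2 + 6*b + 8)^2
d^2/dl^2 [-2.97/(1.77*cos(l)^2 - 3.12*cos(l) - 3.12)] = (-37.218852*(1 - cos(l)^2)^2 + 49.204584*cos(l)^3 - 113.126706*cos(l)^2 - 69.498*cos(l) + 127.844244)/(-1.77*cos(l)^2 + 3.12*cos(l) + 3.12)^3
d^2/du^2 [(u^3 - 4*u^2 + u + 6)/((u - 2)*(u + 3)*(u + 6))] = 2*(-11*u^3 - 63*u^2 + 27*u + 459)/(u^6 + 27*u^5 + 297*u^4 + 1701*u^3 + 5346*u^2 + 8748*u + 5832)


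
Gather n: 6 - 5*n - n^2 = -n^2 - 5*n + 6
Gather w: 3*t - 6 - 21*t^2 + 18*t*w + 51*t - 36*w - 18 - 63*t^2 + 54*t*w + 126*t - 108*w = -84*t^2 + 180*t + w*(72*t - 144) - 24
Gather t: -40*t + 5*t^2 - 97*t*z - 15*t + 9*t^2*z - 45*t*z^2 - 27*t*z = t^2*(9*z + 5) + t*(-45*z^2 - 124*z - 55)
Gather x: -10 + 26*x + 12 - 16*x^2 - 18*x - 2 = -16*x^2 + 8*x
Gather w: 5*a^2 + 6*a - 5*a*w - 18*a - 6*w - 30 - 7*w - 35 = 5*a^2 - 12*a + w*(-5*a - 13) - 65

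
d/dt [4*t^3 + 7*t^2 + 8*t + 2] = 12*t^2 + 14*t + 8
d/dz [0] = 0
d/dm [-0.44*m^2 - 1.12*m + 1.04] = -0.88*m - 1.12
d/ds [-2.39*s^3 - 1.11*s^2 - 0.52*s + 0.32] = -7.17*s^2 - 2.22*s - 0.52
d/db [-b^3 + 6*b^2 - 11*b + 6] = -3*b^2 + 12*b - 11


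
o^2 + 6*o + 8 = (o + 2)*(o + 4)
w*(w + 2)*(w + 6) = w^3 + 8*w^2 + 12*w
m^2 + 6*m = m*(m + 6)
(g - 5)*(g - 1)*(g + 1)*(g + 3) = g^4 - 2*g^3 - 16*g^2 + 2*g + 15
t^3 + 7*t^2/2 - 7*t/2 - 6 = (t - 3/2)*(t + 1)*(t + 4)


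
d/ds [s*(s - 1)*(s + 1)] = 3*s^2 - 1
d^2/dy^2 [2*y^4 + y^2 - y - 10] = 24*y^2 + 2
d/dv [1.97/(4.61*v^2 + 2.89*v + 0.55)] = (-18.1634*v - 5.6933)/(4.61*v^2 + 2.89*v + 0.55)^2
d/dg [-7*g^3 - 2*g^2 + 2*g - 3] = -21*g^2 - 4*g + 2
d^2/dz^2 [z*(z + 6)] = 2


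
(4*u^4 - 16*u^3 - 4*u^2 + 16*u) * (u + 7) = 4*u^5 + 12*u^4 - 116*u^3 - 12*u^2 + 112*u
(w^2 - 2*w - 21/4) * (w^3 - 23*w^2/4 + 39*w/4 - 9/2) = w^5 - 31*w^4/4 + 16*w^3 + 99*w^2/16 - 675*w/16 + 189/8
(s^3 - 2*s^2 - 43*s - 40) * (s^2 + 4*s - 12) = s^5 + 2*s^4 - 63*s^3 - 188*s^2 + 356*s + 480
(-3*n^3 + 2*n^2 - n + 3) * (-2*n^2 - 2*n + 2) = 6*n^5 + 2*n^4 - 8*n^3 - 8*n + 6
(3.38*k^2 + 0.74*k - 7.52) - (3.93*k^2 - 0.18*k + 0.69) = -0.55*k^2 + 0.92*k - 8.21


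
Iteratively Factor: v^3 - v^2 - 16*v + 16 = (v - 4)*(v^2 + 3*v - 4) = (v - 4)*(v + 4)*(v - 1)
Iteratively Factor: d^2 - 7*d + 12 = (d - 4)*(d - 3)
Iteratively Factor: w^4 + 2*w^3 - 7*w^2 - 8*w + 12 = (w - 2)*(w^3 + 4*w^2 + w - 6) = (w - 2)*(w + 3)*(w^2 + w - 2) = (w - 2)*(w - 1)*(w + 3)*(w + 2)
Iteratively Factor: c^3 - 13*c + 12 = (c - 3)*(c^2 + 3*c - 4) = (c - 3)*(c - 1)*(c + 4)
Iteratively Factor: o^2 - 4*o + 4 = (o - 2)*(o - 2)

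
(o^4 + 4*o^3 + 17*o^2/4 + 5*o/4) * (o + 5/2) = o^5 + 13*o^4/2 + 57*o^3/4 + 95*o^2/8 + 25*o/8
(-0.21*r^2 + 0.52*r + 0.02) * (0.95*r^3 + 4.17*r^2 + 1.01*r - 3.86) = -0.1995*r^5 - 0.3817*r^4 + 1.9753*r^3 + 1.4192*r^2 - 1.987*r - 0.0772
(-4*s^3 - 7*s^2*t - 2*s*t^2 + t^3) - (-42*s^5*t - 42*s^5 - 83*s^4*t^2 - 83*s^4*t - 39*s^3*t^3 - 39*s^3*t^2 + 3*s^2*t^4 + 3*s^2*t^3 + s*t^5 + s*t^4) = 42*s^5*t + 42*s^5 + 83*s^4*t^2 + 83*s^4*t + 39*s^3*t^3 + 39*s^3*t^2 - 4*s^3 - 3*s^2*t^4 - 3*s^2*t^3 - 7*s^2*t - s*t^5 - s*t^4 - 2*s*t^2 + t^3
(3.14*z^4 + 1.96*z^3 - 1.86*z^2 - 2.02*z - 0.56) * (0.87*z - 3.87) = 2.7318*z^5 - 10.4466*z^4 - 9.2034*z^3 + 5.4408*z^2 + 7.3302*z + 2.1672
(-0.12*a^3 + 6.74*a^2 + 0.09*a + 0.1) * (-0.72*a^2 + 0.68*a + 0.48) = 0.0864*a^5 - 4.9344*a^4 + 4.4608*a^3 + 3.2244*a^2 + 0.1112*a + 0.048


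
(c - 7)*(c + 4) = c^2 - 3*c - 28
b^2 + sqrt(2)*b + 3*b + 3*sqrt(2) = (b + 3)*(b + sqrt(2))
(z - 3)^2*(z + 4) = z^3 - 2*z^2 - 15*z + 36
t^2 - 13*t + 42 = (t - 7)*(t - 6)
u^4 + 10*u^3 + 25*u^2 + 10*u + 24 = (u + 4)*(u + 6)*(-I*u + 1)*(I*u + 1)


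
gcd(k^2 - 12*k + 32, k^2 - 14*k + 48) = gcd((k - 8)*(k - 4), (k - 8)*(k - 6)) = k - 8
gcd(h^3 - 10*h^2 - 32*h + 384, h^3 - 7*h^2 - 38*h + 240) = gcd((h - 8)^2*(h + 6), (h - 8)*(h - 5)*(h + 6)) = h^2 - 2*h - 48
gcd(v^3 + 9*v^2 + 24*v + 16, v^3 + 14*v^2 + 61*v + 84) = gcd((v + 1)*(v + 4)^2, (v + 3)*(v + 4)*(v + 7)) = v + 4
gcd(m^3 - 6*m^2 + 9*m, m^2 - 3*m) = m^2 - 3*m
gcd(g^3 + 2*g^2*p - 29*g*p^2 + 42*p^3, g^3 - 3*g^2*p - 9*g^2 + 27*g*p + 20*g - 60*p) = -g + 3*p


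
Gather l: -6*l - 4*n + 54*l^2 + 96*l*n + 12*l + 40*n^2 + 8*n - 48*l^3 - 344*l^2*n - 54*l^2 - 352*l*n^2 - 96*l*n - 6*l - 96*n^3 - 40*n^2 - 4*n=-48*l^3 - 344*l^2*n - 352*l*n^2 - 96*n^3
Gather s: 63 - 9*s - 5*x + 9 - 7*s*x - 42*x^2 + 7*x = s*(-7*x - 9) - 42*x^2 + 2*x + 72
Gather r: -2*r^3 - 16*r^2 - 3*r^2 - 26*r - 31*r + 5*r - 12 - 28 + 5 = -2*r^3 - 19*r^2 - 52*r - 35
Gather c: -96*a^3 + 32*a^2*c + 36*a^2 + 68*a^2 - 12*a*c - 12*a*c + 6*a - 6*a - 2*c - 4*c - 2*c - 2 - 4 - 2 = -96*a^3 + 104*a^2 + c*(32*a^2 - 24*a - 8) - 8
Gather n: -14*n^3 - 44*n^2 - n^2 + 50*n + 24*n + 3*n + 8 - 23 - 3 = -14*n^3 - 45*n^2 + 77*n - 18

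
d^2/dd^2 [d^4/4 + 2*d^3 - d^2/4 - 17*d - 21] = 3*d^2 + 12*d - 1/2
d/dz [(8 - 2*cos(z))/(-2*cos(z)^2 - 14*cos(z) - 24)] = (cos(z)^2 - 8*cos(z) - 40)*sin(z)/(cos(z)^2 + 7*cos(z) + 12)^2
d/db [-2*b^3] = -6*b^2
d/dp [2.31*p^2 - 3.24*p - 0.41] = 4.62*p - 3.24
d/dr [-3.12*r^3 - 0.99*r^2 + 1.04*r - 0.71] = -9.36*r^2 - 1.98*r + 1.04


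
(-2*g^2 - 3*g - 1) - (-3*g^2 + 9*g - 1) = g^2 - 12*g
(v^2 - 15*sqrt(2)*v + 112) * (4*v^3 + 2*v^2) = 4*v^5 - 60*sqrt(2)*v^4 + 2*v^4 - 30*sqrt(2)*v^3 + 448*v^3 + 224*v^2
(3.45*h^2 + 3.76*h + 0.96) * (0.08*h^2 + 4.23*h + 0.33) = 0.276*h^4 + 14.8943*h^3 + 17.1201*h^2 + 5.3016*h + 0.3168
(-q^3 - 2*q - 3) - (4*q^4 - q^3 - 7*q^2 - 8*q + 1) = -4*q^4 + 7*q^2 + 6*q - 4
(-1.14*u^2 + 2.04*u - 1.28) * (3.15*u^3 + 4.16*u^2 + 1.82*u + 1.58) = -3.591*u^5 + 1.6836*u^4 + 2.3796*u^3 - 3.4132*u^2 + 0.8936*u - 2.0224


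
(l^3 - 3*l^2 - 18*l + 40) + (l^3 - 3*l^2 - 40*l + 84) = 2*l^3 - 6*l^2 - 58*l + 124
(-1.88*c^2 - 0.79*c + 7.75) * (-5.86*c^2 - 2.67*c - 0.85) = 11.0168*c^4 + 9.649*c^3 - 41.7077*c^2 - 20.021*c - 6.5875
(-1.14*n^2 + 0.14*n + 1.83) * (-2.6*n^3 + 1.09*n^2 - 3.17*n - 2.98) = 2.964*n^5 - 1.6066*n^4 - 0.991600000000001*n^3 + 4.9481*n^2 - 6.2183*n - 5.4534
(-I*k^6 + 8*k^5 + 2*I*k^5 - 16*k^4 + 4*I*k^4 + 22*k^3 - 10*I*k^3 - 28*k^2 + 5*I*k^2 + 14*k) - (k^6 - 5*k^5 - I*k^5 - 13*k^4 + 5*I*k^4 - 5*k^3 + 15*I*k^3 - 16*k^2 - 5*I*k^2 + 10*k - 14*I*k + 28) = -k^6 - I*k^6 + 13*k^5 + 3*I*k^5 - 3*k^4 - I*k^4 + 27*k^3 - 25*I*k^3 - 12*k^2 + 10*I*k^2 + 4*k + 14*I*k - 28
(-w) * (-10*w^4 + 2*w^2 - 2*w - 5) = 10*w^5 - 2*w^3 + 2*w^2 + 5*w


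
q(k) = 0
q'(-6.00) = 0.00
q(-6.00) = 0.00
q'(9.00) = 0.00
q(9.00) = 0.00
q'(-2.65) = 0.00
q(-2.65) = 0.00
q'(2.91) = 0.00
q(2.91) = 0.00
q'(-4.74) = 0.00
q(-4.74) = 0.00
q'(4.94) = 0.00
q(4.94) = 0.00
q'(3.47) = 0.00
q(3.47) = 0.00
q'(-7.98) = 0.00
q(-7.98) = 0.00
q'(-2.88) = 0.00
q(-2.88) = 0.00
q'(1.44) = 0.00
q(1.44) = 0.00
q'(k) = 0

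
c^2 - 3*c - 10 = (c - 5)*(c + 2)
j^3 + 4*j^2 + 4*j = j*(j + 2)^2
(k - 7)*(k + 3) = k^2 - 4*k - 21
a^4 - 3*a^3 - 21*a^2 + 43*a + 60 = (a - 5)*(a - 3)*(a + 1)*(a + 4)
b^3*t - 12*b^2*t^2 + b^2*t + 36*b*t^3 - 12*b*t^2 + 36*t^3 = (b - 6*t)^2*(b*t + t)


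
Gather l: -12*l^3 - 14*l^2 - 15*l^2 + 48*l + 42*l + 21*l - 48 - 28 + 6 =-12*l^3 - 29*l^2 + 111*l - 70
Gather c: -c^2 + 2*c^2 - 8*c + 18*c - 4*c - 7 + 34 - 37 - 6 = c^2 + 6*c - 16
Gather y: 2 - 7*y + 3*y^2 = 3*y^2 - 7*y + 2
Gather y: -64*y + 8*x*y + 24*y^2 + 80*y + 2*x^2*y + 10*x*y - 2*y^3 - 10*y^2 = -2*y^3 + 14*y^2 + y*(2*x^2 + 18*x + 16)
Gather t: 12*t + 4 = 12*t + 4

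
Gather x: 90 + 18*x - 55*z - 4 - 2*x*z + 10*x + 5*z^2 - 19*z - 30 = x*(28 - 2*z) + 5*z^2 - 74*z + 56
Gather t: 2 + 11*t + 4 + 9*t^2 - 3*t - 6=9*t^2 + 8*t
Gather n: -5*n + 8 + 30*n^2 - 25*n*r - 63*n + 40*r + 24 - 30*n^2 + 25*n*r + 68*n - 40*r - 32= 0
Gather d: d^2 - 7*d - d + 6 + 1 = d^2 - 8*d + 7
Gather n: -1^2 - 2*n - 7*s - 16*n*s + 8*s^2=n*(-16*s - 2) + 8*s^2 - 7*s - 1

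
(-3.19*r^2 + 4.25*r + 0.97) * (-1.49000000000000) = 4.7531*r^2 - 6.3325*r - 1.4453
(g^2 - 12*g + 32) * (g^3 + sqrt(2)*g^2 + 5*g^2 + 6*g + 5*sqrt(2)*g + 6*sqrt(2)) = g^5 - 7*g^4 + sqrt(2)*g^4 - 22*g^3 - 7*sqrt(2)*g^3 - 22*sqrt(2)*g^2 + 88*g^2 + 88*sqrt(2)*g + 192*g + 192*sqrt(2)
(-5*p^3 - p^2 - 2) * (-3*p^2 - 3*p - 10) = 15*p^5 + 18*p^4 + 53*p^3 + 16*p^2 + 6*p + 20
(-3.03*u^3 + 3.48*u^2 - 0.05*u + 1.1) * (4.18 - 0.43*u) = 1.3029*u^4 - 14.1618*u^3 + 14.5679*u^2 - 0.682*u + 4.598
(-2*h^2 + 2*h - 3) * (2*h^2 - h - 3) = -4*h^4 + 6*h^3 - 2*h^2 - 3*h + 9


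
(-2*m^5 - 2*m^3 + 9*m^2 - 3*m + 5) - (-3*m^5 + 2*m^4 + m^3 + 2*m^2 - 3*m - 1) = m^5 - 2*m^4 - 3*m^3 + 7*m^2 + 6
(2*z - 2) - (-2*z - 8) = 4*z + 6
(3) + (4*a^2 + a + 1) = 4*a^2 + a + 4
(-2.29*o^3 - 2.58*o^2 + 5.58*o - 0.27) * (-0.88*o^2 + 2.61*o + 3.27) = 2.0152*o^5 - 3.7065*o^4 - 19.1325*o^3 + 6.3648*o^2 + 17.5419*o - 0.8829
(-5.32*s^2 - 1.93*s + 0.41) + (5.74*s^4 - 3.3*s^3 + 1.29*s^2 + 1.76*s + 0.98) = 5.74*s^4 - 3.3*s^3 - 4.03*s^2 - 0.17*s + 1.39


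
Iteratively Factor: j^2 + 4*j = (j)*(j + 4)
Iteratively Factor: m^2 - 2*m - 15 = (m - 5)*(m + 3)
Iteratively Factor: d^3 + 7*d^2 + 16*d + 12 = (d + 2)*(d^2 + 5*d + 6) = (d + 2)^2*(d + 3)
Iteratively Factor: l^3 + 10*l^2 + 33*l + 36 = (l + 3)*(l^2 + 7*l + 12) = (l + 3)^2*(l + 4)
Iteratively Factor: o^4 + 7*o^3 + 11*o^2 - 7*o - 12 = (o + 4)*(o^3 + 3*o^2 - o - 3) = (o + 3)*(o + 4)*(o^2 - 1) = (o + 1)*(o + 3)*(o + 4)*(o - 1)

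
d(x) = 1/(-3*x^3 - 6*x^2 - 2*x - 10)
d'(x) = (9*x^2 + 12*x + 2)/(-3*x^3 - 6*x^2 - 2*x - 10)^2 = (9*x^2 + 12*x + 2)/(3*x^3 + 6*x^2 + 2*x + 10)^2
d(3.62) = -0.00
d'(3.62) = 0.00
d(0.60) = -0.07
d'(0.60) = 0.06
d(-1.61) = -0.10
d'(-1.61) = 0.06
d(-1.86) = -0.13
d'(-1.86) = 0.18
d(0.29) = -0.09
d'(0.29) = 0.05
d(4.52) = -0.00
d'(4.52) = 0.00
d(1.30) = -0.03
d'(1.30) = 0.04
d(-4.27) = 0.01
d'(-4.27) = 0.01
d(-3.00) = 0.04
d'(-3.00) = 0.09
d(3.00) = -0.00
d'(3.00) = 0.01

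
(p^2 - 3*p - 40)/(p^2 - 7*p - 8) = (p + 5)/(p + 1)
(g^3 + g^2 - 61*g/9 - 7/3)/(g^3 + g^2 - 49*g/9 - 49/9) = (3*g^2 + 10*g + 3)/(3*g^2 + 10*g + 7)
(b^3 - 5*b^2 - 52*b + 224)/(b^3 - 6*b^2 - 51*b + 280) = (b - 4)/(b - 5)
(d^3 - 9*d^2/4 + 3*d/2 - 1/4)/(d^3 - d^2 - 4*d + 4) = (4*d^2 - 5*d + 1)/(4*(d^2 - 4))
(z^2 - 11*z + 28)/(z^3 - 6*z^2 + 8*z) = (z - 7)/(z*(z - 2))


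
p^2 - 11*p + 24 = (p - 8)*(p - 3)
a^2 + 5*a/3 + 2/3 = (a + 2/3)*(a + 1)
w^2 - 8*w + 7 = (w - 7)*(w - 1)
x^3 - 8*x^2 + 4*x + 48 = (x - 6)*(x - 4)*(x + 2)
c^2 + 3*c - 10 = (c - 2)*(c + 5)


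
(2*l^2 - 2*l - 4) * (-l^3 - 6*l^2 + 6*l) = -2*l^5 - 10*l^4 + 28*l^3 + 12*l^2 - 24*l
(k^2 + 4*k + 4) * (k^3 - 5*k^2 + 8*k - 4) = k^5 - k^4 - 8*k^3 + 8*k^2 + 16*k - 16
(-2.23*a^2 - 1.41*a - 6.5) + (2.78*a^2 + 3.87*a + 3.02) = 0.55*a^2 + 2.46*a - 3.48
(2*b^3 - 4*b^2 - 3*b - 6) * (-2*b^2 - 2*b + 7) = -4*b^5 + 4*b^4 + 28*b^3 - 10*b^2 - 9*b - 42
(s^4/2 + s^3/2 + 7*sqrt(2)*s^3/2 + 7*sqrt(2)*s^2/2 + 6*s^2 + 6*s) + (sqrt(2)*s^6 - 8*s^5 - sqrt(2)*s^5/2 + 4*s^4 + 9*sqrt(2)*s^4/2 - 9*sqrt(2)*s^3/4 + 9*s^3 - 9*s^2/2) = sqrt(2)*s^6 - 8*s^5 - sqrt(2)*s^5/2 + 9*s^4/2 + 9*sqrt(2)*s^4/2 + 5*sqrt(2)*s^3/4 + 19*s^3/2 + 3*s^2/2 + 7*sqrt(2)*s^2/2 + 6*s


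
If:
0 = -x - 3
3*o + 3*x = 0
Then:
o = 3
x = -3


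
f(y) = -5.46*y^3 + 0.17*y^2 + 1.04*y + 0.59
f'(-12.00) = -2361.76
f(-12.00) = 9447.47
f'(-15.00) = -3689.56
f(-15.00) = 18450.74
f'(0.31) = -0.43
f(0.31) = 0.77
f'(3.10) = -155.32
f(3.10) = -157.21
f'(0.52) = -3.21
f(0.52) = 0.41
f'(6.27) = -640.77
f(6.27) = -1332.05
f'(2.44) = -95.65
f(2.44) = -75.18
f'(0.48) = -2.57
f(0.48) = 0.52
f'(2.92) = -137.63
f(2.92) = -130.86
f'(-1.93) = -60.63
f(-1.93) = 38.47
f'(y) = -16.38*y^2 + 0.34*y + 1.04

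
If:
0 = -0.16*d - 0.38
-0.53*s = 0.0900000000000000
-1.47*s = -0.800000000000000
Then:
No Solution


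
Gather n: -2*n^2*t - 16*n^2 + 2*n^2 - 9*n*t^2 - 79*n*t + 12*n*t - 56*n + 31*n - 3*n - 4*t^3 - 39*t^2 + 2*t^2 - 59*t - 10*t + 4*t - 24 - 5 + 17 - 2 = n^2*(-2*t - 14) + n*(-9*t^2 - 67*t - 28) - 4*t^3 - 37*t^2 - 65*t - 14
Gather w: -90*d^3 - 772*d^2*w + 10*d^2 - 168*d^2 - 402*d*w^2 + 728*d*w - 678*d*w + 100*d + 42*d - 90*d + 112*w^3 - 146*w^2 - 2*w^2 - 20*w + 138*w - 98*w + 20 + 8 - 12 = -90*d^3 - 158*d^2 + 52*d + 112*w^3 + w^2*(-402*d - 148) + w*(-772*d^2 + 50*d + 20) + 16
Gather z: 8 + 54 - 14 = 48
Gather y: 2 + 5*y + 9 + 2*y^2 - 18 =2*y^2 + 5*y - 7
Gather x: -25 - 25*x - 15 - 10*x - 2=-35*x - 42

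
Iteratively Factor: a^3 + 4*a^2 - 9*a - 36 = (a + 4)*(a^2 - 9) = (a + 3)*(a + 4)*(a - 3)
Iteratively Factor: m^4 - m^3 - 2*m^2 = (m - 2)*(m^3 + m^2) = m*(m - 2)*(m^2 + m) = m^2*(m - 2)*(m + 1)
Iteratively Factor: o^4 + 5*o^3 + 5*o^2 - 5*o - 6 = (o + 1)*(o^3 + 4*o^2 + o - 6) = (o + 1)*(o + 2)*(o^2 + 2*o - 3) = (o - 1)*(o + 1)*(o + 2)*(o + 3)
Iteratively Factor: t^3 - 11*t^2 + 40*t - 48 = (t - 4)*(t^2 - 7*t + 12) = (t - 4)^2*(t - 3)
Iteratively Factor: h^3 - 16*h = (h - 4)*(h^2 + 4*h) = h*(h - 4)*(h + 4)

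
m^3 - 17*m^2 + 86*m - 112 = (m - 8)*(m - 7)*(m - 2)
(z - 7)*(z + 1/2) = z^2 - 13*z/2 - 7/2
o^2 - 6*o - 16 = (o - 8)*(o + 2)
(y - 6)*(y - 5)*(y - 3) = y^3 - 14*y^2 + 63*y - 90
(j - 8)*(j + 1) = j^2 - 7*j - 8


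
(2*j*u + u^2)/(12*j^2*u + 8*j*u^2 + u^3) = 1/(6*j + u)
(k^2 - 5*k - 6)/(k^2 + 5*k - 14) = (k^2 - 5*k - 6)/(k^2 + 5*k - 14)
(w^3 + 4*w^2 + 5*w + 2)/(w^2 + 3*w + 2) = w + 1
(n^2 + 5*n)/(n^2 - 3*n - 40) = n/(n - 8)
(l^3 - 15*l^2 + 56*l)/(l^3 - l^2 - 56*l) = (l - 7)/(l + 7)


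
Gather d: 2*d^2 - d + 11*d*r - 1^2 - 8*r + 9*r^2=2*d^2 + d*(11*r - 1) + 9*r^2 - 8*r - 1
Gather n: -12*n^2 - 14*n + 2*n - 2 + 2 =-12*n^2 - 12*n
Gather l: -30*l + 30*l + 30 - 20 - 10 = 0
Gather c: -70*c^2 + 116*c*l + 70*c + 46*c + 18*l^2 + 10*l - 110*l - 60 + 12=-70*c^2 + c*(116*l + 116) + 18*l^2 - 100*l - 48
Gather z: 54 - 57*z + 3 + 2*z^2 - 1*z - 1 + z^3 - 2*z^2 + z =z^3 - 57*z + 56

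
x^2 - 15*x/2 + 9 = (x - 6)*(x - 3/2)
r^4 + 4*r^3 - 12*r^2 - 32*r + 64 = (r - 2)^2*(r + 4)^2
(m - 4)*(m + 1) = m^2 - 3*m - 4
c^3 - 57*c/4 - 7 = (c - 4)*(c + 1/2)*(c + 7/2)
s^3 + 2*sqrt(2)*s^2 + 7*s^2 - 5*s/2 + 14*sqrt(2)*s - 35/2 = (s + 7)*(s - sqrt(2)/2)*(s + 5*sqrt(2)/2)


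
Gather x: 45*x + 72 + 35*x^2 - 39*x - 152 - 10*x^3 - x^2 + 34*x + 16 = -10*x^3 + 34*x^2 + 40*x - 64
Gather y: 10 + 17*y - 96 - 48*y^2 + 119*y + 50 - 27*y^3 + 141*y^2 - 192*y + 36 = -27*y^3 + 93*y^2 - 56*y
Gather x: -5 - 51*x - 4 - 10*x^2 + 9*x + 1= -10*x^2 - 42*x - 8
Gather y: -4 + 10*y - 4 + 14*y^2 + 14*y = 14*y^2 + 24*y - 8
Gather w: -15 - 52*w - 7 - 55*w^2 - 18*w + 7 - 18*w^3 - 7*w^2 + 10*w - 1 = -18*w^3 - 62*w^2 - 60*w - 16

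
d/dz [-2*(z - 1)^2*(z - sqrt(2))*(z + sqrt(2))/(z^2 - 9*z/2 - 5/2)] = 4*(-4*z^5 + 31*z^4 - 16*z^3 - 31*z^2 - 18*z + 38)/(4*z^4 - 36*z^3 + 61*z^2 + 90*z + 25)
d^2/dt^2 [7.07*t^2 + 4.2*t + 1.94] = 14.1400000000000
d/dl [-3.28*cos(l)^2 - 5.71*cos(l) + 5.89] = (6.56*cos(l) + 5.71)*sin(l)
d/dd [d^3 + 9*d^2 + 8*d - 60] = 3*d^2 + 18*d + 8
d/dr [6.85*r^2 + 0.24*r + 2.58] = 13.7*r + 0.24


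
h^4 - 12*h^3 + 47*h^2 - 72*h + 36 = (h - 6)*(h - 3)*(h - 2)*(h - 1)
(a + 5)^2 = a^2 + 10*a + 25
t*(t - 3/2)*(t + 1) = t^3 - t^2/2 - 3*t/2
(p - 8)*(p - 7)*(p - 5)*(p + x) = p^4 + p^3*x - 20*p^3 - 20*p^2*x + 131*p^2 + 131*p*x - 280*p - 280*x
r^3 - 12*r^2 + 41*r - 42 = (r - 7)*(r - 3)*(r - 2)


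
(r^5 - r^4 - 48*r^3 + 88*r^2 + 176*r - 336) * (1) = r^5 - r^4 - 48*r^3 + 88*r^2 + 176*r - 336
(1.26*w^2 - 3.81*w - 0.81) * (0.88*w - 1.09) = 1.1088*w^3 - 4.7262*w^2 + 3.4401*w + 0.8829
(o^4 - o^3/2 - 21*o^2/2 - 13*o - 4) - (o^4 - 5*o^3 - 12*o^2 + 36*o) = 9*o^3/2 + 3*o^2/2 - 49*o - 4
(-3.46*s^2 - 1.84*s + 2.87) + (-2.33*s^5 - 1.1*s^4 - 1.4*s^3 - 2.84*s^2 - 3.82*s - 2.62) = -2.33*s^5 - 1.1*s^4 - 1.4*s^3 - 6.3*s^2 - 5.66*s + 0.25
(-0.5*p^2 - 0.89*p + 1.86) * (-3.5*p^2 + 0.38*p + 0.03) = 1.75*p^4 + 2.925*p^3 - 6.8632*p^2 + 0.6801*p + 0.0558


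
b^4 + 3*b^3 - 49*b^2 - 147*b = b*(b - 7)*(b + 3)*(b + 7)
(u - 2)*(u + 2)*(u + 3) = u^3 + 3*u^2 - 4*u - 12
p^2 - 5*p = p*(p - 5)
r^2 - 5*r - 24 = (r - 8)*(r + 3)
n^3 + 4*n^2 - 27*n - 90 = (n - 5)*(n + 3)*(n + 6)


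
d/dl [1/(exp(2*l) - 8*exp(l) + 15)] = 2*(4 - exp(l))*exp(l)/(exp(2*l) - 8*exp(l) + 15)^2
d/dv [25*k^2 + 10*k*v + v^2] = 10*k + 2*v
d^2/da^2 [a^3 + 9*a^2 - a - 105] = 6*a + 18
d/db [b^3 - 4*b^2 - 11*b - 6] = 3*b^2 - 8*b - 11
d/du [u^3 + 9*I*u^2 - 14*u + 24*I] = 3*u^2 + 18*I*u - 14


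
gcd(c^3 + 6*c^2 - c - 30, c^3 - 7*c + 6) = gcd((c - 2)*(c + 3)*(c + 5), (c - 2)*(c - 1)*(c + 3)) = c^2 + c - 6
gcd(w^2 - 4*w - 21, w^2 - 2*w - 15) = w + 3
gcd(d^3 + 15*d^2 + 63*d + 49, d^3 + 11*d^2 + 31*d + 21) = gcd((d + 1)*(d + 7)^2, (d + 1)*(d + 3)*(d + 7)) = d^2 + 8*d + 7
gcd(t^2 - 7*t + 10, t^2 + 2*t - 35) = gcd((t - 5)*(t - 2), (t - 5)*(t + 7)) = t - 5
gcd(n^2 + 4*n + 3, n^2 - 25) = 1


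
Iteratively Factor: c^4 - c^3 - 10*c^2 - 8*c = (c + 2)*(c^3 - 3*c^2 - 4*c) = c*(c + 2)*(c^2 - 3*c - 4) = c*(c + 1)*(c + 2)*(c - 4)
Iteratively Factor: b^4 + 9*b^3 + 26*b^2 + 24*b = (b)*(b^3 + 9*b^2 + 26*b + 24) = b*(b + 4)*(b^2 + 5*b + 6) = b*(b + 3)*(b + 4)*(b + 2)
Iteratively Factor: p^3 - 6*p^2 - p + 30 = (p - 5)*(p^2 - p - 6) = (p - 5)*(p + 2)*(p - 3)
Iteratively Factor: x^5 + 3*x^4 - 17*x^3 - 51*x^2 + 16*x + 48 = (x + 4)*(x^4 - x^3 - 13*x^2 + x + 12) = (x + 1)*(x + 4)*(x^3 - 2*x^2 - 11*x + 12) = (x + 1)*(x + 3)*(x + 4)*(x^2 - 5*x + 4) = (x - 4)*(x + 1)*(x + 3)*(x + 4)*(x - 1)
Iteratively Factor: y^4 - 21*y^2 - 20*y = (y)*(y^3 - 21*y - 20) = y*(y - 5)*(y^2 + 5*y + 4) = y*(y - 5)*(y + 1)*(y + 4)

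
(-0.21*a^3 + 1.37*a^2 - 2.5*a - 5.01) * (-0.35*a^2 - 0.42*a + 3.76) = 0.0735*a^5 - 0.3913*a^4 - 0.49*a^3 + 7.9547*a^2 - 7.2958*a - 18.8376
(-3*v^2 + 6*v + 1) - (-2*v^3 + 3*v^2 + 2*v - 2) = 2*v^3 - 6*v^2 + 4*v + 3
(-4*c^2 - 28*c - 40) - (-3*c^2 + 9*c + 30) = -c^2 - 37*c - 70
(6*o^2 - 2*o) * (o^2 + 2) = 6*o^4 - 2*o^3 + 12*o^2 - 4*o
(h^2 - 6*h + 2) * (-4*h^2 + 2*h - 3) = -4*h^4 + 26*h^3 - 23*h^2 + 22*h - 6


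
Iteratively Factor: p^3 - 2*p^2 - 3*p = (p + 1)*(p^2 - 3*p) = (p - 3)*(p + 1)*(p)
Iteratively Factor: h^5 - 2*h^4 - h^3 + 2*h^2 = (h)*(h^4 - 2*h^3 - h^2 + 2*h) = h*(h - 2)*(h^3 - h) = h^2*(h - 2)*(h^2 - 1) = h^2*(h - 2)*(h + 1)*(h - 1)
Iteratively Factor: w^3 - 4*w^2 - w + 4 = (w - 4)*(w^2 - 1) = (w - 4)*(w + 1)*(w - 1)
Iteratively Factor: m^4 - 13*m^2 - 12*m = (m - 4)*(m^3 + 4*m^2 + 3*m) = m*(m - 4)*(m^2 + 4*m + 3) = m*(m - 4)*(m + 1)*(m + 3)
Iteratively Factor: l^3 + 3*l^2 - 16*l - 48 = (l + 3)*(l^2 - 16) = (l + 3)*(l + 4)*(l - 4)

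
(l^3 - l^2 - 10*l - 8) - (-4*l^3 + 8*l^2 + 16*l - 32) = 5*l^3 - 9*l^2 - 26*l + 24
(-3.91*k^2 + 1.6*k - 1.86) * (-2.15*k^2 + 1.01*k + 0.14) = 8.4065*k^4 - 7.3891*k^3 + 5.0676*k^2 - 1.6546*k - 0.2604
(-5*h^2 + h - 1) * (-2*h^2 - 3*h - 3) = 10*h^4 + 13*h^3 + 14*h^2 + 3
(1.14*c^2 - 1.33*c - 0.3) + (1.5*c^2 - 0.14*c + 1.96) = 2.64*c^2 - 1.47*c + 1.66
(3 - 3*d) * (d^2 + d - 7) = -3*d^3 + 24*d - 21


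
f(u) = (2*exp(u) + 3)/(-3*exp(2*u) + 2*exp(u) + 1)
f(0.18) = -5.96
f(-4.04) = 2.93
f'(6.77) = 0.00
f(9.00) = 0.00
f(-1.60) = 2.66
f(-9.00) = 3.00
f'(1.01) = 0.96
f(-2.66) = 2.79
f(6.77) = -0.00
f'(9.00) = 0.00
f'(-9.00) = 0.00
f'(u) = (2*exp(u) + 3)*(6*exp(2*u) - 2*exp(u))/(-3*exp(2*u) + 2*exp(u) + 1)^2 + 2*exp(u)/(-3*exp(2*u) + 2*exp(u) + 1)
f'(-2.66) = -0.15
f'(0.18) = 38.18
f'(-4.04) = -0.06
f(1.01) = -0.53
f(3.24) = -0.03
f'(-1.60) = -0.01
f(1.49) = -0.24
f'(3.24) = 0.03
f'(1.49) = 0.36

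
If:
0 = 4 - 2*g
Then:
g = 2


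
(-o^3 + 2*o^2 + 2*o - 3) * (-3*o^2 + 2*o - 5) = 3*o^5 - 8*o^4 + 3*o^3 + 3*o^2 - 16*o + 15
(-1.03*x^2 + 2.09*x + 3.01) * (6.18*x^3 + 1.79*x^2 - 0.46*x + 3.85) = -6.3654*x^5 + 11.0725*x^4 + 22.8167*x^3 + 0.461*x^2 + 6.6619*x + 11.5885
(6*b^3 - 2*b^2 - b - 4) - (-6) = 6*b^3 - 2*b^2 - b + 2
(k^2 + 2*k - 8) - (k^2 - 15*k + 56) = 17*k - 64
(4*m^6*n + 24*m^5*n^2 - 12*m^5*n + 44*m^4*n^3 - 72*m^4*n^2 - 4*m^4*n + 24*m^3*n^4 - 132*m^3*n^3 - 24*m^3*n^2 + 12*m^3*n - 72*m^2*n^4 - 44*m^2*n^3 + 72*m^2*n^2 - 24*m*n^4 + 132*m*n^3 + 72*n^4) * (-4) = -16*m^6*n - 96*m^5*n^2 + 48*m^5*n - 176*m^4*n^3 + 288*m^4*n^2 + 16*m^4*n - 96*m^3*n^4 + 528*m^3*n^3 + 96*m^3*n^2 - 48*m^3*n + 288*m^2*n^4 + 176*m^2*n^3 - 288*m^2*n^2 + 96*m*n^4 - 528*m*n^3 - 288*n^4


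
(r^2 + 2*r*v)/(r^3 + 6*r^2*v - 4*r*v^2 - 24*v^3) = r/(r^2 + 4*r*v - 12*v^2)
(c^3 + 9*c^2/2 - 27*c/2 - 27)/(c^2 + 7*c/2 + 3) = (c^2 + 3*c - 18)/(c + 2)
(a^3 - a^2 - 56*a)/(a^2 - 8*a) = a + 7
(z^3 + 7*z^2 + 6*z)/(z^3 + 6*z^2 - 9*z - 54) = z*(z + 1)/(z^2 - 9)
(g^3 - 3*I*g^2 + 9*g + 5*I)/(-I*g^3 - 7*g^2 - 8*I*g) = (I*g^2 + 4*g + 5*I)/(g*(g - 8*I))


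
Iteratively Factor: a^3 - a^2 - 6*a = (a + 2)*(a^2 - 3*a) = a*(a + 2)*(a - 3)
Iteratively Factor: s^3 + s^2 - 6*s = (s)*(s^2 + s - 6) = s*(s - 2)*(s + 3)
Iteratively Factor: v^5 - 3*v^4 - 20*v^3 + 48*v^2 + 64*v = (v + 1)*(v^4 - 4*v^3 - 16*v^2 + 64*v) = v*(v + 1)*(v^3 - 4*v^2 - 16*v + 64) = v*(v + 1)*(v + 4)*(v^2 - 8*v + 16) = v*(v - 4)*(v + 1)*(v + 4)*(v - 4)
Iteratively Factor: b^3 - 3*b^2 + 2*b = (b - 1)*(b^2 - 2*b) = (b - 2)*(b - 1)*(b)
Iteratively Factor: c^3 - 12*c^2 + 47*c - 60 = (c - 3)*(c^2 - 9*c + 20) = (c - 5)*(c - 3)*(c - 4)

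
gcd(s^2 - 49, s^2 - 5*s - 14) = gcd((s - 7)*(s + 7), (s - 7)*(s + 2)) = s - 7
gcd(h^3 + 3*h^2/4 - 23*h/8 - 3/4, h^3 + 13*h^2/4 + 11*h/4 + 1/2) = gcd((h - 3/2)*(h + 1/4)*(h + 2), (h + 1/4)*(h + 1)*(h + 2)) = h^2 + 9*h/4 + 1/2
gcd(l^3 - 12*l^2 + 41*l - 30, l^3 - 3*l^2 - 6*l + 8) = l - 1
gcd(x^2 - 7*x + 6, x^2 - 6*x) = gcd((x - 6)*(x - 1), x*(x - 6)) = x - 6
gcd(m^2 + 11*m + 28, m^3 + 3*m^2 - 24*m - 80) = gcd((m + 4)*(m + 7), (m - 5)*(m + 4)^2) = m + 4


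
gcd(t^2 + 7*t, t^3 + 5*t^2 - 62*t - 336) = t + 7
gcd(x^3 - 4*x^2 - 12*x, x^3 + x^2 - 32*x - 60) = x^2 - 4*x - 12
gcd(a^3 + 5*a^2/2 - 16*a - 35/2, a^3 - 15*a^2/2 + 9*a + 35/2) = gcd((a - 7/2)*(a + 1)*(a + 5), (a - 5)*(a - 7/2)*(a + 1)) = a^2 - 5*a/2 - 7/2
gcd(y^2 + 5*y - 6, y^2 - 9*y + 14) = 1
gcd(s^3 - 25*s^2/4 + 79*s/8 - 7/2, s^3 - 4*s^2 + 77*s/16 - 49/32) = s^2 - 9*s/4 + 7/8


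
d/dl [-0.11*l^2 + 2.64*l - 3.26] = 2.64 - 0.22*l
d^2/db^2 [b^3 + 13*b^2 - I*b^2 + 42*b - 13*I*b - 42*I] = 6*b + 26 - 2*I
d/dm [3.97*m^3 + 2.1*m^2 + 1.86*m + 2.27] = 11.91*m^2 + 4.2*m + 1.86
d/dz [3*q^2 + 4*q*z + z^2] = 4*q + 2*z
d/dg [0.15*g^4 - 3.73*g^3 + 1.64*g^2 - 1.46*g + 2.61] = 0.6*g^3 - 11.19*g^2 + 3.28*g - 1.46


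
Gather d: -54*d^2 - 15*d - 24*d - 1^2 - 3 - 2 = -54*d^2 - 39*d - 6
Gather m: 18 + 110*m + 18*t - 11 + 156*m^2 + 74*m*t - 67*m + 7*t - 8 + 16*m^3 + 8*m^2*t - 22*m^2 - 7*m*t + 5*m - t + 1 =16*m^3 + m^2*(8*t + 134) + m*(67*t + 48) + 24*t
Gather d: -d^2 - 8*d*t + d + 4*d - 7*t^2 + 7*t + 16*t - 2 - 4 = -d^2 + d*(5 - 8*t) - 7*t^2 + 23*t - 6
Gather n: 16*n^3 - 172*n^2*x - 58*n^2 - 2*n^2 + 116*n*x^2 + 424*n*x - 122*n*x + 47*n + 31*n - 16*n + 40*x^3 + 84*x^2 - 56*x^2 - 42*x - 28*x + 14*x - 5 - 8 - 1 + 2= 16*n^3 + n^2*(-172*x - 60) + n*(116*x^2 + 302*x + 62) + 40*x^3 + 28*x^2 - 56*x - 12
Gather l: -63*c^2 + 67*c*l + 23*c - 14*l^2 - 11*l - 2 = -63*c^2 + 23*c - 14*l^2 + l*(67*c - 11) - 2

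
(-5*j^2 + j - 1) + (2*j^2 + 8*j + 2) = -3*j^2 + 9*j + 1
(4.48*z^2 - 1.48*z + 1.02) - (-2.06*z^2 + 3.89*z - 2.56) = 6.54*z^2 - 5.37*z + 3.58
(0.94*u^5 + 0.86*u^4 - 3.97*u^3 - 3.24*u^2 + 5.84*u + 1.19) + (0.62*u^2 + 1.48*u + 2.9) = 0.94*u^5 + 0.86*u^4 - 3.97*u^3 - 2.62*u^2 + 7.32*u + 4.09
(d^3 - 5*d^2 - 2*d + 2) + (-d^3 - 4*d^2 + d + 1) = -9*d^2 - d + 3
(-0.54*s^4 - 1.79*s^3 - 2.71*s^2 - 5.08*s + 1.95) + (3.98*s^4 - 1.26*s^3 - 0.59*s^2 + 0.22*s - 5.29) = 3.44*s^4 - 3.05*s^3 - 3.3*s^2 - 4.86*s - 3.34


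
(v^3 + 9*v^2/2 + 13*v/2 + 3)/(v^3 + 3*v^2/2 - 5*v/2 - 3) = (2*v + 3)/(2*v - 3)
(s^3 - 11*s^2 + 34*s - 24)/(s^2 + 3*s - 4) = (s^2 - 10*s + 24)/(s + 4)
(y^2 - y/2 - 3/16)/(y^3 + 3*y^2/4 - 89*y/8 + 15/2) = (4*y + 1)/(2*(2*y^2 + 3*y - 20))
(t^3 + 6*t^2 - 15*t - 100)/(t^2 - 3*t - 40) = (t^2 + t - 20)/(t - 8)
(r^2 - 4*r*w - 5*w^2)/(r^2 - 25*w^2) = (r + w)/(r + 5*w)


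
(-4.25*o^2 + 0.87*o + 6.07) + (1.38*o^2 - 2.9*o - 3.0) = -2.87*o^2 - 2.03*o + 3.07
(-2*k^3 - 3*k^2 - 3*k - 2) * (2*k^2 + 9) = -4*k^5 - 6*k^4 - 24*k^3 - 31*k^2 - 27*k - 18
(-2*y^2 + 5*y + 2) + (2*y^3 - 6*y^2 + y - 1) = 2*y^3 - 8*y^2 + 6*y + 1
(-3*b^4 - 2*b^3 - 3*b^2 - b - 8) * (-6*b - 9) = 18*b^5 + 39*b^4 + 36*b^3 + 33*b^2 + 57*b + 72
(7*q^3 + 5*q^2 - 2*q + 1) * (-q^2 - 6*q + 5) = -7*q^5 - 47*q^4 + 7*q^3 + 36*q^2 - 16*q + 5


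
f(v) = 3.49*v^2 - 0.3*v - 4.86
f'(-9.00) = -63.12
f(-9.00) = 280.53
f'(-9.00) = -63.12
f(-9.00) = 280.53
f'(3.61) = 24.90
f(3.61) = 39.54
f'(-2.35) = -16.70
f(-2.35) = 15.12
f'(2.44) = 16.73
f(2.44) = 15.19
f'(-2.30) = -16.35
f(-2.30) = 14.29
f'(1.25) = 8.42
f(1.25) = 0.22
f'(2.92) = 20.08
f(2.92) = 24.02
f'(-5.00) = -35.20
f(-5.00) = 83.89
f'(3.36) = 23.15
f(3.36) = 33.53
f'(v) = 6.98*v - 0.3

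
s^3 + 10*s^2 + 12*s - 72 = (s - 2)*(s + 6)^2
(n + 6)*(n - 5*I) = n^2 + 6*n - 5*I*n - 30*I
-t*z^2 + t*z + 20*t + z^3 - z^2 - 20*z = (-t + z)*(z - 5)*(z + 4)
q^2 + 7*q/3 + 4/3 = (q + 1)*(q + 4/3)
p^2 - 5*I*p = p*(p - 5*I)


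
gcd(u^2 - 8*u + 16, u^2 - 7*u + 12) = u - 4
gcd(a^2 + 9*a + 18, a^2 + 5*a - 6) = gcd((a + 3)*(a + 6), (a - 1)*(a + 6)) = a + 6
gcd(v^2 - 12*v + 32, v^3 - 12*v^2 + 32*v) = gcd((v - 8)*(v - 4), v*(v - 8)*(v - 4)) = v^2 - 12*v + 32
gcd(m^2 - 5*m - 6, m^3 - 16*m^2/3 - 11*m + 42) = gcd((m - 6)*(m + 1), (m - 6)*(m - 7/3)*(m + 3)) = m - 6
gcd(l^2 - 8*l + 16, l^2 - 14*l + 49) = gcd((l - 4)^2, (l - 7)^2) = 1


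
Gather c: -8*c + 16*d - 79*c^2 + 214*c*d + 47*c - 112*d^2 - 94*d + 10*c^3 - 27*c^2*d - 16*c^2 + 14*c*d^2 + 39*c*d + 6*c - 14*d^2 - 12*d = 10*c^3 + c^2*(-27*d - 95) + c*(14*d^2 + 253*d + 45) - 126*d^2 - 90*d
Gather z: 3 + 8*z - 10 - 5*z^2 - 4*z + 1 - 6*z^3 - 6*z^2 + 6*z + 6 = -6*z^3 - 11*z^2 + 10*z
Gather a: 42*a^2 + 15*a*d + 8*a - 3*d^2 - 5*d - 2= 42*a^2 + a*(15*d + 8) - 3*d^2 - 5*d - 2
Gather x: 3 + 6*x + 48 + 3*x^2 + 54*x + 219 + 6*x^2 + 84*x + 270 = 9*x^2 + 144*x + 540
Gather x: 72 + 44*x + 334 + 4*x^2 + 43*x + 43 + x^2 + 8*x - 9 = 5*x^2 + 95*x + 440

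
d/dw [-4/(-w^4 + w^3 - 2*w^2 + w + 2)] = 4*(-4*w^3 + 3*w^2 - 4*w + 1)/(-w^4 + w^3 - 2*w^2 + w + 2)^2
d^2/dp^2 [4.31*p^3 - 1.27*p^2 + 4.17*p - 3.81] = 25.86*p - 2.54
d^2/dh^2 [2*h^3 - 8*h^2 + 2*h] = 12*h - 16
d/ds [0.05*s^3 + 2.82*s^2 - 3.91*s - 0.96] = 0.15*s^2 + 5.64*s - 3.91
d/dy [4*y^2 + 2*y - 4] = 8*y + 2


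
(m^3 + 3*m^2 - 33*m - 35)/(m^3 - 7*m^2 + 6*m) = (m^3 + 3*m^2 - 33*m - 35)/(m*(m^2 - 7*m + 6))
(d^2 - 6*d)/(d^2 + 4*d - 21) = d*(d - 6)/(d^2 + 4*d - 21)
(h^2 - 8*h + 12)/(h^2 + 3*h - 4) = (h^2 - 8*h + 12)/(h^2 + 3*h - 4)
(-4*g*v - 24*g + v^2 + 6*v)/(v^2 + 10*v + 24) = (-4*g + v)/(v + 4)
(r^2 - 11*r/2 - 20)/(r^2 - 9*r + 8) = (r + 5/2)/(r - 1)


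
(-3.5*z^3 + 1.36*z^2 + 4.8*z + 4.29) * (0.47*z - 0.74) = -1.645*z^4 + 3.2292*z^3 + 1.2496*z^2 - 1.5357*z - 3.1746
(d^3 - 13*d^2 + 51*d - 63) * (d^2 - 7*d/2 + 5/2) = d^5 - 33*d^4/2 + 99*d^3 - 274*d^2 + 348*d - 315/2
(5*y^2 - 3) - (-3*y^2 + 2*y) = 8*y^2 - 2*y - 3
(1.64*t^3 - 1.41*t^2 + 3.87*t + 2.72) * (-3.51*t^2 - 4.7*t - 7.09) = -5.7564*t^5 - 2.7589*t^4 - 18.5843*t^3 - 17.7393*t^2 - 40.2223*t - 19.2848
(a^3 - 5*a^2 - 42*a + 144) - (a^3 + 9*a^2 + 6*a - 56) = -14*a^2 - 48*a + 200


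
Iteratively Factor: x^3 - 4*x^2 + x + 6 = (x + 1)*(x^2 - 5*x + 6) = (x - 3)*(x + 1)*(x - 2)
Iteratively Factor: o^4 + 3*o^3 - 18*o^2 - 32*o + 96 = (o + 4)*(o^3 - o^2 - 14*o + 24) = (o + 4)^2*(o^2 - 5*o + 6) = (o - 3)*(o + 4)^2*(o - 2)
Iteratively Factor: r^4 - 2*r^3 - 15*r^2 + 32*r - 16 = (r - 1)*(r^3 - r^2 - 16*r + 16) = (r - 1)^2*(r^2 - 16) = (r - 4)*(r - 1)^2*(r + 4)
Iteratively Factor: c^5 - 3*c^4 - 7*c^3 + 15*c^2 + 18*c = (c - 3)*(c^4 - 7*c^2 - 6*c) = (c - 3)*(c + 1)*(c^3 - c^2 - 6*c) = (c - 3)*(c + 1)*(c + 2)*(c^2 - 3*c) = c*(c - 3)*(c + 1)*(c + 2)*(c - 3)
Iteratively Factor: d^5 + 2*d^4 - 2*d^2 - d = (d + 1)*(d^4 + d^3 - d^2 - d) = (d + 1)^2*(d^3 - d) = (d + 1)^3*(d^2 - d) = (d - 1)*(d + 1)^3*(d)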